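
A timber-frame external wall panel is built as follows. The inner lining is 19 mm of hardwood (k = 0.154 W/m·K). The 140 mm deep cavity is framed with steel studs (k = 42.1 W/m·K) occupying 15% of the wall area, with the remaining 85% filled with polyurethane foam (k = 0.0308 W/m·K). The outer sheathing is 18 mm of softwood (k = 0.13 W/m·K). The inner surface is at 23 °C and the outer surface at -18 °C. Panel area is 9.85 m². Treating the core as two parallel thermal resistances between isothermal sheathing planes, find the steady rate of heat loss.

Sheathing layers in series; stud and cavity paths in parallel between them.
R_inner = 0.019/(0.154×9.85) = 0.01253 K/W
R_stud  = 0.14/(42.1×0.15×9.85) = 0.002251 K/W
R_cav   = 0.14/(0.0308×0.85×9.85) = 0.5429 K/W
1/R_core = 1/R_stud + 1/R_cav → R_core = 0.002241 K/W
R_outer = 0.018/(0.13×9.85) = 0.01406 K/W
R_total = 0.02882 K/W
Q = ΔT/R_total = 41/0.02882

Q ≈ 1420 W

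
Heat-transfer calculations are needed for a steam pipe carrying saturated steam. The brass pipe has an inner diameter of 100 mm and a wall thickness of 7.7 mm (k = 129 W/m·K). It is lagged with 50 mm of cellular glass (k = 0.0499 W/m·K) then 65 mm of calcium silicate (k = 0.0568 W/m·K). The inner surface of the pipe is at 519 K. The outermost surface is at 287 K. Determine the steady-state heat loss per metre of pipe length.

q′ ≈ 70 W/m

Per-layer cylindrical resistances, series-summed:
R_brass pipe wall = ln(57.7/50)/(2π×129×1) = 1.767×10^-4 K/W
R_cellular glass = ln(107.7/57.7)/(2π×0.0499×1) = 1.991 K/W
R_calcium silicate = ln(172.7/107.7)/(2π×0.0568×1) = 1.323 K/W
R_total = 3.314 K/W
Q = ΔT/R_total = 232/3.314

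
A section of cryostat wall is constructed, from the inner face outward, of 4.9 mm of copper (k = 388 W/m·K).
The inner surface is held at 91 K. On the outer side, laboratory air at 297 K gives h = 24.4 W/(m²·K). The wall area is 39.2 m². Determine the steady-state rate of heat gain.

Q ≈ 197000 W

Model the wall as resistances in series:
R_copper = L/(kA) = 0.0049/(388×39.2) = 3.222×10^-7 K/W
R_outer film = 1/(h_o·A) = 1/(24.4×39.2) = 0.001046 K/W
R_total = 0.001046 K/W
Q = ΔT / R_total = 206 / 0.001046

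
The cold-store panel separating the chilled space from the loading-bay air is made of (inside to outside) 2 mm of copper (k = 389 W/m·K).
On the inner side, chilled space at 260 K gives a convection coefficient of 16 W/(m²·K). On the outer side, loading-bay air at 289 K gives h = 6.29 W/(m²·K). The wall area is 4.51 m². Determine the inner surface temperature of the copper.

Using the resistance-network approach (series):
R_inner film = 1/(h_i·A) = 1/(16×4.51) = 0.01386 K/W
R_copper = L/(kA) = 0.002/(389×4.51) = 1.14×10^-6 K/W
R_outer film = 1/(h_o·A) = 1/(6.29×4.51) = 0.03525 K/W
R_total = 0.04911 K/W;  Q = ΔT/R_total = 29/0.04911 = 590.5 W
T_interface = T_inner + Q·ΣR(inner→interface) = 260 + 591×0.01386

T ≈ 268 K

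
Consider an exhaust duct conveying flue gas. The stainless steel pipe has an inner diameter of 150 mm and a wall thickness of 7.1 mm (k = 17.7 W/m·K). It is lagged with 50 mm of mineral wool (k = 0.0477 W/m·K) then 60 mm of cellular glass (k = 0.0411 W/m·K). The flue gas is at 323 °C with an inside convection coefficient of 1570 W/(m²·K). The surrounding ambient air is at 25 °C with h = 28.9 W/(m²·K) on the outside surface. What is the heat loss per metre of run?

Treating each annulus and film as a series resistance:
R_inner film = 1/(h_i·2πr₁L) = 1/(1570×2π×0.075×1) = 0.001352 K/W
R_stainless steel pipe wall = ln(82.1/75)/(2π×17.7×1) = 8.133×10^-4 K/W
R_mineral wool = ln(132.1/82.1)/(2π×0.0477×1) = 1.587 K/W
R_cellular glass = ln(192.1/132.1)/(2π×0.0411×1) = 1.45 K/W
R_outer film = 1/(h_o·2πr_oL) = 1/(28.9×2π×0.1921×1) = 0.02867 K/W
R_total = 3.068 K/W
Q = ΔT/R_total = 298/3.068

q′ ≈ 97.1 W/m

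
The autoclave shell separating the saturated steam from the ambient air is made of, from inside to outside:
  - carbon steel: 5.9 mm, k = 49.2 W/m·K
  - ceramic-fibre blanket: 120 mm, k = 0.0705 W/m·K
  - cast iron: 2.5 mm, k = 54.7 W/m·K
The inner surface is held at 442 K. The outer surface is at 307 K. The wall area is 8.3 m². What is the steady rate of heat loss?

Q ≈ 658 W

Thermal resistances in series:
R_carbon steel = L/(kA) = 0.0059/(49.2×8.3) = 1.445×10^-5 K/W
R_ceramic-fibre blanket = L/(kA) = 0.12/(0.0705×8.3) = 0.2051 K/W
R_cast iron = L/(kA) = 0.0025/(54.7×8.3) = 5.506×10^-6 K/W
R_total = 0.2051 K/W
Q = ΔT / R_total = 135 / 0.2051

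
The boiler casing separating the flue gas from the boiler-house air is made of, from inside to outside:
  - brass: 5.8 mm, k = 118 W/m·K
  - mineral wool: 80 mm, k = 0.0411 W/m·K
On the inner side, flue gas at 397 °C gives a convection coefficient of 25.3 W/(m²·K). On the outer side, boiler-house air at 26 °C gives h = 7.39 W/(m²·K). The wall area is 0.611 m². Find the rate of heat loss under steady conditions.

Q ≈ 107 W

Using the resistance-network approach (series):
R_inner film = 1/(h_i·A) = 1/(25.3×0.611) = 0.06469 K/W
R_brass = L/(kA) = 0.0058/(118×0.611) = 8.045×10^-5 K/W
R_mineral wool = L/(kA) = 0.08/(0.0411×0.611) = 3.186 K/W
R_outer film = 1/(h_o·A) = 1/(7.39×0.611) = 0.2215 K/W
R_total = 3.472 K/W
Q = ΔT / R_total = 371 / 3.472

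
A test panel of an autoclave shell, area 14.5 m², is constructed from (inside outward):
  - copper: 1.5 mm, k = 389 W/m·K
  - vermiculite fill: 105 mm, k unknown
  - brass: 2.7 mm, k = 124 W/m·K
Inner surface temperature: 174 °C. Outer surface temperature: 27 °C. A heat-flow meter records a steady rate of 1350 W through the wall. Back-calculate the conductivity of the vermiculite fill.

k ≈ 0.0665 W/(m·K)

Using the resistance-network approach (series):
R_copper = L/(kA) = 0.0015/(389×14.5) = 2.659×10^-7 K/W
R_brass = L/(kA) = 0.0027/(124×14.5) = 1.502×10^-6 K/W
Sum of known resistances R_other = 1.768×10^-6 K/W
Total R = ΔT/Q = 147/1350 = 0.1089 K/W
R_vermiculite fill = R_total − R_other = 0.1089 K/W
k = L/(R·A) = 0.105/(0.1089×14.5)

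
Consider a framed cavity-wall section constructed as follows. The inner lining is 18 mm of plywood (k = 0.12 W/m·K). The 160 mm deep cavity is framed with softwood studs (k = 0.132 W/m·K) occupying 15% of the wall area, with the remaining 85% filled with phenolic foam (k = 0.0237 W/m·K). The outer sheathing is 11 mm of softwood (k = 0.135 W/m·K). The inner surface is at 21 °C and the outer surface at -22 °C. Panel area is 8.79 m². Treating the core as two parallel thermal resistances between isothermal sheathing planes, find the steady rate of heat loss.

Q ≈ 89.2 W

Sheathing layers in series; stud and cavity paths in parallel between them.
R_inner = 0.018/(0.12×8.79) = 0.01706 K/W
R_stud  = 0.16/(0.132×0.15×8.79) = 0.9193 K/W
R_cav   = 0.16/(0.0237×0.85×8.79) = 0.9036 K/W
1/R_core = 1/R_stud + 1/R_cav → R_core = 0.4557 K/W
R_outer = 0.011/(0.135×8.79) = 0.00927 K/W
R_total = 0.482 K/W
Q = ΔT/R_total = 43/0.482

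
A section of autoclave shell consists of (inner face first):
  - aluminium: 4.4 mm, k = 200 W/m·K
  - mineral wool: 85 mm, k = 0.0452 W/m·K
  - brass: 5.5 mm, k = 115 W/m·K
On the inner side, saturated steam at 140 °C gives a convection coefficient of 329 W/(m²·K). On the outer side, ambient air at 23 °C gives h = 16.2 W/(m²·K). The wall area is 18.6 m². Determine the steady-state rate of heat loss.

Q ≈ 1120 W

Using the resistance-network approach (series):
R_inner film = 1/(h_i·A) = 1/(329×18.6) = 1.634×10^-4 K/W
R_aluminium = L/(kA) = 0.0044/(200×18.6) = 1.183×10^-6 K/W
R_mineral wool = L/(kA) = 0.085/(0.0452×18.6) = 0.1011 K/W
R_brass = L/(kA) = 0.0055/(115×18.6) = 2.571×10^-6 K/W
R_outer film = 1/(h_o·A) = 1/(16.2×18.6) = 0.003319 K/W
R_total = 0.1046 K/W
Q = ΔT / R_total = 117 / 0.1046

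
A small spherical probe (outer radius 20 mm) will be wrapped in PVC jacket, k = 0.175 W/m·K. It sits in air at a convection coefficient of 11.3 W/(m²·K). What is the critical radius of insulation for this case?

For a sphere r_cr = 2k/h = 2×0.175/11.3
r_cr = 31 mm; since the bare radius (20 mm) is below r_cr, adding a thin layer of insulation will *increase* heat loss.

r_cr ≈ 31 mm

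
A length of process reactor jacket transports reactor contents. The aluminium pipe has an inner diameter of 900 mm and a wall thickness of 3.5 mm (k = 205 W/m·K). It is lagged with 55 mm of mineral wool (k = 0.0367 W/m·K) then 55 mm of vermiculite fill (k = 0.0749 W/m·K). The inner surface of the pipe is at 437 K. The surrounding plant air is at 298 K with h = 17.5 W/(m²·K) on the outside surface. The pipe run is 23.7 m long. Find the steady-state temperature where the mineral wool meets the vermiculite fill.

For a radial system each layer contributes R = ln(r_out/r_in)/(2πkL); films add R = 1/(hA).
R_aluminium pipe wall = ln(453.5/450)/(2π×205×23.7) = 2.538×10^-7 K/W
R_mineral wool = ln(508.5/453.5)/(2π×0.0367×23.7) = 0.02095 K/W
R_vermiculite fill = ln(563.5/508.5)/(2π×0.0749×23.7) = 0.009208 K/W
R_outer film = 1/(h_o·2πr_oL) = 1/(17.5×2π×0.5635×23.7) = 6.81×10^-4 K/W
R_total = 0.03084 K/W
Q = ΔT/R_total = 139/0.03084
Q = 4510 W
T_interface = T_inner − Q·ΣR(inner→interface) = 437 − 4510×0.02095

T ≈ 343 K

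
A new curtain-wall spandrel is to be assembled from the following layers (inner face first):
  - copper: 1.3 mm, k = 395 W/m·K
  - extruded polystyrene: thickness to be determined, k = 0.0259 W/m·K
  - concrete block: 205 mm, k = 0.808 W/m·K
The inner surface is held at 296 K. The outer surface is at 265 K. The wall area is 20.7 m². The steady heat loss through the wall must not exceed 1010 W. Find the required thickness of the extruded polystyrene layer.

L ≈ 9.88 mm

Thermal resistances in series:
R_copper = L/(kA) = 0.0013/(395×20.7) = 1.59×10^-7 K/W
R_concrete block = L/(kA) = 0.205/(0.808×20.7) = 0.01226 K/W
Sum of the known resistances R_other = 0.01226 K/W
Required total resistance R_tot = ΔT/Q_allow = 31/1010 = 0.03069 K/W
R_extruded polystyrene = R_tot − R_other = 0.01844 K/W
L = R·k·A = 0.01844×0.0259×20.7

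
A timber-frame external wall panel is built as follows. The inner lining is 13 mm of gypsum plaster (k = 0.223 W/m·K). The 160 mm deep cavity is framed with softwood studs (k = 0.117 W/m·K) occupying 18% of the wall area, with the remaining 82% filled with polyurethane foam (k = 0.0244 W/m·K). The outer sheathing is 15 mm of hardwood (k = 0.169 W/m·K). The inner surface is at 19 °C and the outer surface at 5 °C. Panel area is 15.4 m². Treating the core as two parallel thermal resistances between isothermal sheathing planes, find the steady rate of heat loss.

Sheathing layers in series; stud and cavity paths in parallel between them.
R_inner = 0.013/(0.223×15.4) = 0.003785 K/W
R_stud  = 0.16/(0.117×0.18×15.4) = 0.4933 K/W
R_cav   = 0.16/(0.0244×0.82×15.4) = 0.5193 K/W
1/R_core = 1/R_stud + 1/R_cav → R_core = 0.253 K/W
R_outer = 0.015/(0.169×15.4) = 0.005763 K/W
R_total = 0.2625 K/W
Q = ΔT/R_total = 14/0.2625

Q ≈ 53.3 W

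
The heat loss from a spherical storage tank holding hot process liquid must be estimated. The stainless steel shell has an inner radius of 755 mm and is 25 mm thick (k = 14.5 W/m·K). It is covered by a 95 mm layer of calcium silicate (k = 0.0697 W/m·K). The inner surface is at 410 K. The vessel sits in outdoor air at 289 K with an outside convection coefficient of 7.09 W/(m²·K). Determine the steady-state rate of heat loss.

Spherical conduction: R = (1/r_in − 1/r_out)/(4πk) per layer; series-sum.
R_stainless steel shell = (1/0.755 − 1/0.78)/(4π×14.5) = 2.33×10^-4 K/W
R_calcium silicate = (1/0.78 − 1/0.875)/(4π×0.0697) = 0.1589 K/W
R_outer film = 1/(h·4πr_o²) = 1/(7.09×4π×0.875²) = 0.01466 K/W
R_total = 0.1738 K/W
Q = ΔT/R_total = 121/0.1738

Q ≈ 696 W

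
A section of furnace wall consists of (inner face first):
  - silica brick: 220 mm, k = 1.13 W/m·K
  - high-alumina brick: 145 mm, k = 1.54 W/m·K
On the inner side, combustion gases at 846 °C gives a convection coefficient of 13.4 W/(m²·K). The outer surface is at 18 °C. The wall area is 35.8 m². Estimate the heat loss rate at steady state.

Q ≈ 81600 W

Treating each layer as a thermal resistance in series:
R_inner film = 1/(h_i·A) = 1/(13.4×35.8) = 0.002085 K/W
R_silica brick = L/(kA) = 0.22/(1.13×35.8) = 0.005438 K/W
R_high-alumina brick = L/(kA) = 0.145/(1.54×35.8) = 0.00263 K/W
R_total = 0.01015 K/W
Q = ΔT / R_total = 828 / 0.01015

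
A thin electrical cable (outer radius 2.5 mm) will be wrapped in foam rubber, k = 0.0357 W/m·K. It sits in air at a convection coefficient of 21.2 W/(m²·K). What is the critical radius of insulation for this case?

For a cylinder r_cr = k/h = 0.0357/21.2
r_cr = 1.68 mm; since the bare radius (2.5 mm) is above r_cr, any added insulation will reduce heat loss.

r_cr ≈ 1.68 mm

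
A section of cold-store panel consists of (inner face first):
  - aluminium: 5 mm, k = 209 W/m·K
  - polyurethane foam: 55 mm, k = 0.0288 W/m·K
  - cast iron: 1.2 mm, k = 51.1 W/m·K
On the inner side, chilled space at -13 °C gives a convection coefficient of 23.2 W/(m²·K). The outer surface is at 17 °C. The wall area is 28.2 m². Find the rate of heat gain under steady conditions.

Thermal resistances in series:
R_inner film = 1/(h_i·A) = 1/(23.2×28.2) = 0.001528 K/W
R_aluminium = L/(kA) = 0.005/(209×28.2) = 8.483×10^-7 K/W
R_polyurethane foam = L/(kA) = 0.055/(0.0288×28.2) = 0.06772 K/W
R_cast iron = L/(kA) = 0.0012/(51.1×28.2) = 8.327×10^-7 K/W
R_total = 0.06925 K/W
Q = ΔT / R_total = 30 / 0.06925

Q ≈ 433 W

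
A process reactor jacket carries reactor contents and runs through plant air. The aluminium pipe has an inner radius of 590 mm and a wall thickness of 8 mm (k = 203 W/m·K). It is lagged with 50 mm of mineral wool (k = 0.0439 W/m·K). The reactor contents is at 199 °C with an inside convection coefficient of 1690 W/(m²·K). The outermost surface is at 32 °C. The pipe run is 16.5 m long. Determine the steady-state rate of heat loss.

Radial resistances (cylindrical: R_cond = ln(r_o/r_i)/(2πkL), R_conv = 1/(h·2πrL)):
R_inner film = 1/(h_i·2πr₁L) = 1/(1690×2π×0.59×16.5) = 9.674×10^-6 K/W
R_aluminium pipe wall = ln(598/590)/(2π×203×16.5) = 6.4×10^-7 K/W
R_mineral wool = ln(648/598)/(2π×0.0439×16.5) = 0.01764 K/W
R_total = 0.01765 K/W
Q = ΔT/R_total = 167/0.01765

Q ≈ 9460 W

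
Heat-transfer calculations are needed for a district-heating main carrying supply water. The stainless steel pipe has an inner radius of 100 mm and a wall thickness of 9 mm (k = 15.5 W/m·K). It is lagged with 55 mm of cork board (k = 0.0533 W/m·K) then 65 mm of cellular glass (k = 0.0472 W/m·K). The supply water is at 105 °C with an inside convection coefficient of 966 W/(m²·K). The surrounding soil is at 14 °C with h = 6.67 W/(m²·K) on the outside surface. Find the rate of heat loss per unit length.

For a radial system each layer contributes R = ln(r_out/r_in)/(2πkL); films add R = 1/(hA).
R_inner film = 1/(h_i·2πr₁L) = 1/(966×2π×0.1×1) = 0.001648 K/W
R_stainless steel pipe wall = ln(109/100)/(2π×15.5×1) = 8.849×10^-4 K/W
R_cork board = ln(164/109)/(2π×0.0533×1) = 1.22 K/W
R_cellular glass = ln(229/164)/(2π×0.0472×1) = 1.126 K/W
R_outer film = 1/(h_o·2πr_oL) = 1/(6.67×2π×0.229×1) = 0.1042 K/W
R_total = 2.452 K/W
Q = ΔT/R_total = 91/2.452

q′ ≈ 37.1 W/m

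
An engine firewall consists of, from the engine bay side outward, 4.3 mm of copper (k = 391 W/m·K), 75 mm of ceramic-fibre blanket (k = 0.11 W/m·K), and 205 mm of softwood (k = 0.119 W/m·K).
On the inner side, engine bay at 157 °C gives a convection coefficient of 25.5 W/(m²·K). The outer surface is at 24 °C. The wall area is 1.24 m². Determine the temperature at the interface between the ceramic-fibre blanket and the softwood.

Using the resistance-network approach (series):
R_inner film = 1/(h_i·A) = 1/(25.5×1.24) = 0.03163 K/W
R_copper = L/(kA) = 0.0043/(391×1.24) = 8.869×10^-6 K/W
R_ceramic-fibre blanket = L/(kA) = 0.075/(0.11×1.24) = 0.5499 K/W
R_softwood = L/(kA) = 0.205/(0.119×1.24) = 1.389 K/W
R_total = 1.971 K/W;  Q = ΔT/R_total = 133/1.971 = 67.49 W
T_interface = T_inner − Q·ΣR(inner→interface) = 157 − 67.5×0.5815

T ≈ 118 °C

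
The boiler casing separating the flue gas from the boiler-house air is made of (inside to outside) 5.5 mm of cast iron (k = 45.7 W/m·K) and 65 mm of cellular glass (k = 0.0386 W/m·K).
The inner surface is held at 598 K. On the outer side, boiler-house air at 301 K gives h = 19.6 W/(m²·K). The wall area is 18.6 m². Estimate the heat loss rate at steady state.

Model the wall as resistances in series:
R_cast iron = L/(kA) = 0.0055/(45.7×18.6) = 6.47×10^-6 K/W
R_cellular glass = L/(kA) = 0.065/(0.0386×18.6) = 0.09053 K/W
R_outer film = 1/(h_o·A) = 1/(19.6×18.6) = 0.002743 K/W
R_total = 0.09328 K/W
Q = ΔT / R_total = 297 / 0.09328

Q ≈ 3180 W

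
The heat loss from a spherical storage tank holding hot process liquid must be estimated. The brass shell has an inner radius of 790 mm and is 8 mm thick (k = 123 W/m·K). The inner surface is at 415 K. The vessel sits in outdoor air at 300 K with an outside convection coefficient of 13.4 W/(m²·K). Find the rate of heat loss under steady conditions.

For a spherical shell R = (1/r₁ − 1/r₂)/(4πk); film R = 1/(h·4πr²). In series:
R_brass shell = (1/0.79 − 1/0.798)/(4π×123) = 8.21×10^-6 K/W
R_outer film = 1/(h·4πr_o²) = 1/(13.4×4π×0.798²) = 0.009326 K/W
R_total = 0.009334 K/W
Q = ΔT/R_total = 115/0.009334

Q ≈ 12300 W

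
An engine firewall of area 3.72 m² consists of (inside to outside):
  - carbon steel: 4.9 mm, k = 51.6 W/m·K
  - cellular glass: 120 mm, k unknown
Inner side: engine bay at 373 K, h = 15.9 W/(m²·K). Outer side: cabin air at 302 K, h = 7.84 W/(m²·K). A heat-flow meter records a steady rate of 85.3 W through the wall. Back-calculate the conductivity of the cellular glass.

k ≈ 0.0413 W/(m·K)

Thermal resistances in series:
R_inner film = 1/(h_i·A) = 1/(15.9×3.72) = 0.01691 K/W
R_carbon steel = L/(kA) = 0.0049/(51.6×3.72) = 2.553×10^-5 K/W
R_outer film = 1/(h_o·A) = 1/(7.84×3.72) = 0.03429 K/W
Sum of known resistances R_other = 0.05122 K/W
Total R = ΔT/Q = 71/85.3 = 0.8324 K/W
R_cellular glass = R_total − R_other = 0.7811 K/W
k = L/(R·A) = 0.12/(0.7811×3.72)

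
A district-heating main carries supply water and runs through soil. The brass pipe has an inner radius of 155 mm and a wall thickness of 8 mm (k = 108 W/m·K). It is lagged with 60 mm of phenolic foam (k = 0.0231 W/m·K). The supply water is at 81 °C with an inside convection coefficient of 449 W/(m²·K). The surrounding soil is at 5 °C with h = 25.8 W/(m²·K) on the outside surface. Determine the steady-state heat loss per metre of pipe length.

Cylindrical conduction, so R = ln(r₂/r₁)/(2πkL) per layer, in series:
R_inner film = 1/(h_i·2πr₁L) = 1/(449×2π×0.155×1) = 0.002287 K/W
R_brass pipe wall = ln(163/155)/(2π×108×1) = 7.416×10^-5 K/W
R_phenolic foam = ln(223/163)/(2π×0.0231×1) = 2.159 K/W
R_outer film = 1/(h_o·2πr_oL) = 1/(25.8×2π×0.223×1) = 0.02766 K/W
R_total = 2.189 K/W
Q = ΔT/R_total = 76/2.189

q′ ≈ 34.7 W/m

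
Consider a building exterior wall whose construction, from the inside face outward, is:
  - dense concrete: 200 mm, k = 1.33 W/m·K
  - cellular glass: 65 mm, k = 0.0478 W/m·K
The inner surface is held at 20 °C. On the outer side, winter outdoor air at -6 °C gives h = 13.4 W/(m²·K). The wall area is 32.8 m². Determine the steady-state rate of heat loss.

Q ≈ 538 W

Model the wall as resistances in series:
R_dense concrete = L/(kA) = 0.2/(1.33×32.8) = 0.004585 K/W
R_cellular glass = L/(kA) = 0.065/(0.0478×32.8) = 0.04146 K/W
R_outer film = 1/(h_o·A) = 1/(13.4×32.8) = 0.002275 K/W
R_total = 0.04832 K/W
Q = ΔT / R_total = 26 / 0.04832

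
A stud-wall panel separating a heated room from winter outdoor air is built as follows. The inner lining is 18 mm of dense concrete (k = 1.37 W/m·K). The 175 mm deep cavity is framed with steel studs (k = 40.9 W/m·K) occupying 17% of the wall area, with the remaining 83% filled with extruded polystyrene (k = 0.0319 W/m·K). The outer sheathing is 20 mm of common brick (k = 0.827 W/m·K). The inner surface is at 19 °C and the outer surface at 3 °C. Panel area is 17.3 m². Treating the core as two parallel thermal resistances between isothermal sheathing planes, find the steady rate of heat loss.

Q ≈ 4440 W

Sheathing layers in series; stud and cavity paths in parallel between them.
R_inner = 0.018/(1.37×17.3) = 7.595×10^-4 K/W
R_stud  = 0.175/(40.9×0.17×17.3) = 0.001455 K/W
R_cav   = 0.175/(0.0319×0.83×17.3) = 0.3821 K/W
1/R_core = 1/R_stud + 1/R_cav → R_core = 0.001449 K/W
R_outer = 0.02/(0.827×17.3) = 0.001398 K/W
R_total = 0.003607 K/W
Q = ΔT/R_total = 16/0.003607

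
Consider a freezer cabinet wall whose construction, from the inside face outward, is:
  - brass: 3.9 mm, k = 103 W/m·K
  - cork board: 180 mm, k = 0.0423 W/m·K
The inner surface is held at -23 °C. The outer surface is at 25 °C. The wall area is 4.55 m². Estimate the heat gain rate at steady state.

Q ≈ 51.3 W

Thermal resistances in series:
R_brass = L/(kA) = 0.0039/(103×4.55) = 8.322×10^-6 K/W
R_cork board = L/(kA) = 0.18/(0.0423×4.55) = 0.9352 K/W
R_total = 0.9352 K/W
Q = ΔT / R_total = 48 / 0.9352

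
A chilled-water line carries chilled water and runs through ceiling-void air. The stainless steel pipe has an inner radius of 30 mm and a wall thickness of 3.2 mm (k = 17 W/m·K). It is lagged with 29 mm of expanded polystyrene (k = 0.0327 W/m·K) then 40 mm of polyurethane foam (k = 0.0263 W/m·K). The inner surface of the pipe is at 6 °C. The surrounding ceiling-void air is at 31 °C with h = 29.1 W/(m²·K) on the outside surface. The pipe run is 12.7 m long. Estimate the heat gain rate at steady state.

Q ≈ 51.9 W

Treating each annulus and film as a series resistance:
R_stainless steel pipe wall = ln(33.2/30)/(2π×17×12.7) = 7.471×10^-5 K/W
R_expanded polystyrene = ln(62.2/33.2)/(2π×0.0327×12.7) = 0.2406 K/W
R_polyurethane foam = ln(102.2/62.2)/(2π×0.0263×12.7) = 0.2366 K/W
R_outer film = 1/(h_o·2πr_oL) = 1/(29.1×2π×0.1022×12.7) = 0.004214 K/W
R_total = 0.4815 K/W
Q = ΔT/R_total = 25/0.4815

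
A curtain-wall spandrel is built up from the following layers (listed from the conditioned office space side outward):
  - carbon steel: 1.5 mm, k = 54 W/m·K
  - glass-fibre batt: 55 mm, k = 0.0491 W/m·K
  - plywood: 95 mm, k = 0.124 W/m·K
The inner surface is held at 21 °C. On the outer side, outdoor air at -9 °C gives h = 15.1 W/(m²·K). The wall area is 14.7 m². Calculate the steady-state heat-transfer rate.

Thermal resistances in series:
R_carbon steel = L/(kA) = 0.0015/(54×14.7) = 1.89×10^-6 K/W
R_glass-fibre batt = L/(kA) = 0.055/(0.0491×14.7) = 0.0762 K/W
R_plywood = L/(kA) = 0.095/(0.124×14.7) = 0.05212 K/W
R_outer film = 1/(h_o·A) = 1/(15.1×14.7) = 0.004505 K/W
R_total = 0.1328 K/W
Q = ΔT / R_total = 30 / 0.1328

Q ≈ 226 W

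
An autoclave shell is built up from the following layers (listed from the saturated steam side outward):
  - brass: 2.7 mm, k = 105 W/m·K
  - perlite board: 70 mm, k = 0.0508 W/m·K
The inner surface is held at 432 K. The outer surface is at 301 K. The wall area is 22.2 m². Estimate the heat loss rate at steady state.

Treating each layer as a thermal resistance in series:
R_brass = L/(kA) = 0.0027/(105×22.2) = 1.158×10^-6 K/W
R_perlite board = L/(kA) = 0.07/(0.0508×22.2) = 0.06207 K/W
R_total = 0.06207 K/W
Q = ΔT / R_total = 131 / 0.06207

Q ≈ 2110 W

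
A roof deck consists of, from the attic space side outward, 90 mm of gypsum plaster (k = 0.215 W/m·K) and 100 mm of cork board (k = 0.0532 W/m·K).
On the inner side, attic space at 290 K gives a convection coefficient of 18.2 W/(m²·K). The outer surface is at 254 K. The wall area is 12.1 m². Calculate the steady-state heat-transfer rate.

Q ≈ 185 W

Thermal resistances in series:
R_inner film = 1/(h_i·A) = 1/(18.2×12.1) = 0.004541 K/W
R_gypsum plaster = L/(kA) = 0.09/(0.215×12.1) = 0.0346 K/W
R_cork board = L/(kA) = 0.1/(0.0532×12.1) = 0.1553 K/W
R_total = 0.1945 K/W
Q = ΔT / R_total = 36 / 0.1945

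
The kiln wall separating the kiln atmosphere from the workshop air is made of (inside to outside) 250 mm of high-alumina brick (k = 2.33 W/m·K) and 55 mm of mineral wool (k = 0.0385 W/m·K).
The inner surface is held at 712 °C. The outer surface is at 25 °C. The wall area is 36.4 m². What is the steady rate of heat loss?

Model the wall as resistances in series:
R_high-alumina brick = L/(kA) = 0.25/(2.33×36.4) = 0.002948 K/W
R_mineral wool = L/(kA) = 0.055/(0.0385×36.4) = 0.03925 K/W
R_total = 0.04219 K/W
Q = ΔT / R_total = 687 / 0.04219

Q ≈ 16300 W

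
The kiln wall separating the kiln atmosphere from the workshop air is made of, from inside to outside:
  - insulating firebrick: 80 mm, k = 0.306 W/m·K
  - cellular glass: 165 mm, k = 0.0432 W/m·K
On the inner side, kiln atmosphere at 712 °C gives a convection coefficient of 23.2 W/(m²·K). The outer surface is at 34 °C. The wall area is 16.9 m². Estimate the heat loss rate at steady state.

Q ≈ 2780 W

Model the wall as resistances in series:
R_inner film = 1/(h_i·A) = 1/(23.2×16.9) = 0.00255 K/W
R_insulating firebrick = L/(kA) = 0.08/(0.306×16.9) = 0.01547 K/W
R_cellular glass = L/(kA) = 0.165/(0.0432×16.9) = 0.226 K/W
R_total = 0.244 K/W
Q = ΔT / R_total = 678 / 0.244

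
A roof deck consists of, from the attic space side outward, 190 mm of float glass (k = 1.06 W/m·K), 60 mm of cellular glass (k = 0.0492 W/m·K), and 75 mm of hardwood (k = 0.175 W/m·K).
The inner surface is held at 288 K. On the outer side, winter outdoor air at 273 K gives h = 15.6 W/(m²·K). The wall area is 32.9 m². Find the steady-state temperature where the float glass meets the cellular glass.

T ≈ 287 K

Model the wall as resistances in series:
R_float glass = L/(kA) = 0.19/(1.06×32.9) = 0.005448 K/W
R_cellular glass = L/(kA) = 0.06/(0.0492×32.9) = 0.03707 K/W
R_hardwood = L/(kA) = 0.075/(0.175×32.9) = 0.01303 K/W
R_outer film = 1/(h_o·A) = 1/(15.6×32.9) = 0.001948 K/W
R_total = 0.05749 K/W;  Q = ΔT/R_total = 15/0.05749 = 260.9 W
T_interface = T_inner − Q·ΣR(inner→interface) = 288 − 261×0.005448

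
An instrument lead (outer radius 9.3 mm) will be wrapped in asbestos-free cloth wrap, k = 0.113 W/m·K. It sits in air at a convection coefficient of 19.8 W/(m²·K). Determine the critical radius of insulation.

r_cr ≈ 5.71 mm

For a cylinder r_cr = k/h = 0.113/19.8
r_cr = 5.71 mm; since the bare radius (9.3 mm) is above r_cr, any added insulation will reduce heat loss.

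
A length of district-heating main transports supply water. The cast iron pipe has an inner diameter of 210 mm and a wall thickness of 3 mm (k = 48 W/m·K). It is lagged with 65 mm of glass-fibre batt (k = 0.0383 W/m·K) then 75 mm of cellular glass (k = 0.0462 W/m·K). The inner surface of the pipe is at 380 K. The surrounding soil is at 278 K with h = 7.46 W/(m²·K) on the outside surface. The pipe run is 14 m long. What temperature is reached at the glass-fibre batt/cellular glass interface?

Treating each annulus and film as a series resistance:
R_cast iron pipe wall = ln(108/105)/(2π×48×14) = 6.672×10^-6 K/W
R_glass-fibre batt = ln(173/108)/(2π×0.0383×14) = 0.1398 K/W
R_cellular glass = ln(248/173)/(2π×0.0462×14) = 0.08862 K/W
R_outer film = 1/(h_o·2πr_oL) = 1/(7.46×2π×0.248×14) = 0.006145 K/W
R_total = 0.2346 K/W
Q = ΔT/R_total = 102/0.2346
Q = 435 W
T_interface = T_inner − Q·ΣR(inner→interface) = 380 − 435×0.1399

T ≈ 319 K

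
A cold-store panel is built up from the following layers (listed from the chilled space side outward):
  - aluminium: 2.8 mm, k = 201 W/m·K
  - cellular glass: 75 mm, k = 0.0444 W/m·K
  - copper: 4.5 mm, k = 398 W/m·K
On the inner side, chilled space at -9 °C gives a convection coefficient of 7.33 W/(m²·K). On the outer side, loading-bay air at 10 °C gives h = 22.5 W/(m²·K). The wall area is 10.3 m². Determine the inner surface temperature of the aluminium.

Treating each layer as a thermal resistance in series:
R_inner film = 1/(h_i·A) = 1/(7.33×10.3) = 0.01325 K/W
R_aluminium = L/(kA) = 0.0028/(201×10.3) = 1.352×10^-6 K/W
R_cellular glass = L/(kA) = 0.075/(0.0444×10.3) = 0.164 K/W
R_copper = L/(kA) = 0.0045/(398×10.3) = 1.098×10^-6 K/W
R_outer film = 1/(h_o·A) = 1/(22.5×10.3) = 0.004315 K/W
R_total = 0.1816 K/W;  Q = ΔT/R_total = 19/0.1816 = 104.6 W
T_interface = T_inner + Q·ΣR(inner→interface) = -9 + 105×0.01325

T ≈ -7.61 °C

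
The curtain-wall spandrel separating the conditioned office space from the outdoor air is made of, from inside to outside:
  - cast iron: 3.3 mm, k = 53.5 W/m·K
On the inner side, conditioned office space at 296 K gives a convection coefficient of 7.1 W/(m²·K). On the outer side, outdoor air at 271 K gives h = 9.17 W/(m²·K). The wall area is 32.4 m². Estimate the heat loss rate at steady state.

Thermal resistances in series:
R_inner film = 1/(h_i·A) = 1/(7.1×32.4) = 0.004347 K/W
R_cast iron = L/(kA) = 0.0033/(53.5×32.4) = 1.904×10^-6 K/W
R_outer film = 1/(h_o·A) = 1/(9.17×32.4) = 0.003366 K/W
R_total = 0.007715 K/W
Q = ΔT / R_total = 25 / 0.007715

Q ≈ 3240 W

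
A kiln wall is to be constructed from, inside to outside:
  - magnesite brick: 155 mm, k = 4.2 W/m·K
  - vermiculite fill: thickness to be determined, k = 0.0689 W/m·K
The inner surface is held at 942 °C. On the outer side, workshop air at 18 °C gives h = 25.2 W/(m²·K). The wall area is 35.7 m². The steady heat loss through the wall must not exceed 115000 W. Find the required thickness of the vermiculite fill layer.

L ≈ 14.5 mm

Series thermal resistances:
R_magnesite brick = L/(kA) = 0.155/(4.2×35.7) = 0.001034 K/W
R_outer film = 1/(h_o·A) = 1/(25.2×35.7) = 0.001112 K/W
Sum of the known resistances R_other = 0.002145 K/W
Required total resistance R_tot = ΔT/Q_allow = 924/115000 = 0.008035 K/W
R_vermiculite fill = R_tot − R_other = 0.005889 K/W
L = R·k·A = 0.005889×0.0689×35.7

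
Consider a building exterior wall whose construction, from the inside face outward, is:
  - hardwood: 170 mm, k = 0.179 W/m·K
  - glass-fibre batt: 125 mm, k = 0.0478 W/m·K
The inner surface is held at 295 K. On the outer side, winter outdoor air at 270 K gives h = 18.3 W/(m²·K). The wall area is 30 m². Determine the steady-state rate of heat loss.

Thermal resistances in series:
R_hardwood = L/(kA) = 0.17/(0.179×30) = 0.03166 K/W
R_glass-fibre batt = L/(kA) = 0.125/(0.0478×30) = 0.08717 K/W
R_outer film = 1/(h_o·A) = 1/(18.3×30) = 0.001821 K/W
R_total = 0.1206 K/W
Q = ΔT / R_total = 25 / 0.1206

Q ≈ 207 W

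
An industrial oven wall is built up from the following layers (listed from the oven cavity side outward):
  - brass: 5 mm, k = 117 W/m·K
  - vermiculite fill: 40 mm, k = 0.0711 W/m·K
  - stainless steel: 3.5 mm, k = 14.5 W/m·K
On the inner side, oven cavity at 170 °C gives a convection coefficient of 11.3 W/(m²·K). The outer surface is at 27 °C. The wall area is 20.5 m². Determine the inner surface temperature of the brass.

T ≈ 151 °C

Model the wall as resistances in series:
R_inner film = 1/(h_i·A) = 1/(11.3×20.5) = 0.004317 K/W
R_brass = L/(kA) = 0.005/(117×20.5) = 2.085×10^-6 K/W
R_vermiculite fill = L/(kA) = 0.04/(0.0711×20.5) = 0.02744 K/W
R_stainless steel = L/(kA) = 0.0035/(14.5×20.5) = 1.177×10^-5 K/W
R_total = 0.03177 K/W;  Q = ΔT/R_total = 143/0.03177 = 4501 W
T_interface = T_inner − Q·ΣR(inner→interface) = 170 − 4500×0.004317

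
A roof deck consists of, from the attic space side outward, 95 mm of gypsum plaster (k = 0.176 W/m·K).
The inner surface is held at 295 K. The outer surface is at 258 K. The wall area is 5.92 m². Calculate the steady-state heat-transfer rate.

Using the resistance-network approach (series):
R_gypsum plaster = L/(kA) = 0.095/(0.176×5.92) = 0.09118 K/W
R_total = 0.09118 K/W
Q = ΔT / R_total = 37 / 0.09118

Q ≈ 406 W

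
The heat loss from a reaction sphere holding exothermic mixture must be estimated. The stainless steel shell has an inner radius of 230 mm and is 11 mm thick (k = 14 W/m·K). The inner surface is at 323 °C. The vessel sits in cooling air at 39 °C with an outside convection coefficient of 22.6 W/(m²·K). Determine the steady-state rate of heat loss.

Each spherical layer contributes R = (1/r_i − 1/r_o)/(4πk):
R_stainless steel shell = (1/0.23 − 1/0.241)/(4π×14) = 0.001128 K/W
R_outer film = 1/(h·4πr_o²) = 1/(22.6×4π×0.241²) = 0.06062 K/W
R_total = 0.06175 K/W
Q = ΔT/R_total = 284/0.06175

Q ≈ 4600 W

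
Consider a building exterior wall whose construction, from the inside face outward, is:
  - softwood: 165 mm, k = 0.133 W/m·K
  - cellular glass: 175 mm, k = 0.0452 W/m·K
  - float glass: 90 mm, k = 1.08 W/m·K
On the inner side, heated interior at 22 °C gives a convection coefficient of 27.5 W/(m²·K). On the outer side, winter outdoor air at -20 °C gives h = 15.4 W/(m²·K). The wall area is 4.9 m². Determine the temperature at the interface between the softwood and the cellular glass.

T ≈ 11.9 °C

Thermal resistances in series:
R_inner film = 1/(h_i·A) = 1/(27.5×4.9) = 0.007421 K/W
R_softwood = L/(kA) = 0.165/(0.133×4.9) = 0.2532 K/W
R_cellular glass = L/(kA) = 0.175/(0.0452×4.9) = 0.7901 K/W
R_float glass = L/(kA) = 0.09/(1.08×4.9) = 0.01701 K/W
R_outer film = 1/(h_o·A) = 1/(15.4×4.9) = 0.01325 K/W
R_total = 1.081 K/W;  Q = ΔT/R_total = 42/1.081 = 38.85 W
T_interface = T_inner − Q·ΣR(inner→interface) = 22 − 38.9×0.2606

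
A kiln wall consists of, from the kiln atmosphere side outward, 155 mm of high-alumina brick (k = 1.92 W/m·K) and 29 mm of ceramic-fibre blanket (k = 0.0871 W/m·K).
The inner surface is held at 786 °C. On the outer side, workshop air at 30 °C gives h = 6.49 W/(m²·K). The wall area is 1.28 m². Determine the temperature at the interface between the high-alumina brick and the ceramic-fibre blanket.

Model the wall as resistances in series:
R_high-alumina brick = L/(kA) = 0.155/(1.92×1.28) = 0.06307 K/W
R_ceramic-fibre blanket = L/(kA) = 0.029/(0.0871×1.28) = 0.2601 K/W
R_outer film = 1/(h_o·A) = 1/(6.49×1.28) = 0.1204 K/W
R_total = 0.4436 K/W;  Q = ΔT/R_total = 756/0.4436 = 1704 W
T_interface = T_inner − Q·ΣR(inner→interface) = 786 − 1700×0.06307

T ≈ 679 °C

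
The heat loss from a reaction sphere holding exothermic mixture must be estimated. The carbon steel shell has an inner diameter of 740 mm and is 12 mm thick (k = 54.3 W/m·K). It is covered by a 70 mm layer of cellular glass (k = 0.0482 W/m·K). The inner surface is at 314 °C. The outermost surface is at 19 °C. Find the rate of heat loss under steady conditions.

Each spherical layer contributes R = (1/r_i − 1/r_o)/(4πk):
R_carbon steel shell = (1/0.37 − 1/0.382)/(4π×54.3) = 1.244×10^-4 K/W
R_cellular glass = (1/0.382 − 1/0.452)/(4π×0.0482) = 0.6693 K/W
R_total = 0.6695 K/W
Q = ΔT/R_total = 295/0.6695

Q ≈ 441 W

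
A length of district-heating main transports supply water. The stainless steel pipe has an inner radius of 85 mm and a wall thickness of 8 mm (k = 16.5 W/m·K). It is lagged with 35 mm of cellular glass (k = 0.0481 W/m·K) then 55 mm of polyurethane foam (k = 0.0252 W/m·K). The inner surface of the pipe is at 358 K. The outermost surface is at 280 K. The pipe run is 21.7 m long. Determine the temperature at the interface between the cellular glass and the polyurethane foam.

Per-layer cylindrical resistances, series-summed:
R_stainless steel pipe wall = ln(93/85)/(2π×16.5×21.7) = 3.998×10^-5 K/W
R_cellular glass = ln(128/93)/(2π×0.0481×21.7) = 0.04871 K/W
R_polyurethane foam = ln(183/128)/(2π×0.0252×21.7) = 0.104 K/W
R_total = 0.1528 K/W
Q = ΔT/R_total = 78/0.1528
Q = 511 W
T_interface = T_inner − Q·ΣR(inner→interface) = 358 − 511×0.04875

T ≈ 333 K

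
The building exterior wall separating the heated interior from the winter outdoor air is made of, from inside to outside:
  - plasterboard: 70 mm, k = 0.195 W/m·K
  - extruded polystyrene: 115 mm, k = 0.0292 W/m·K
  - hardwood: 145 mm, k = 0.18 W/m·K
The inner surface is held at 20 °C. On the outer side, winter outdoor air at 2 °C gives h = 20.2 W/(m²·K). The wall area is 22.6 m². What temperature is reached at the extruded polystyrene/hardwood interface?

T ≈ 4.99 °C

Treating each layer as a thermal resistance in series:
R_plasterboard = L/(kA) = 0.07/(0.195×22.6) = 0.01588 K/W
R_extruded polystyrene = L/(kA) = 0.115/(0.0292×22.6) = 0.1743 K/W
R_hardwood = L/(kA) = 0.145/(0.18×22.6) = 0.03564 K/W
R_outer film = 1/(h_o·A) = 1/(20.2×22.6) = 0.00219 K/W
R_total = 0.228 K/W;  Q = ΔT/R_total = 18/0.228 = 78.95 W
T_interface = T_inner − Q·ΣR(inner→interface) = 20 − 79×0.1901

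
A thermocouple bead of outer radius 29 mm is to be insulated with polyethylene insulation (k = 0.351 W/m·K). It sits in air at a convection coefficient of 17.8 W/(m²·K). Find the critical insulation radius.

For a sphere r_cr = 2k/h = 2×0.351/17.8
r_cr = 39.4 mm; since the bare radius (29 mm) is below r_cr, adding a thin layer of insulation will *increase* heat loss.

r_cr ≈ 39.4 mm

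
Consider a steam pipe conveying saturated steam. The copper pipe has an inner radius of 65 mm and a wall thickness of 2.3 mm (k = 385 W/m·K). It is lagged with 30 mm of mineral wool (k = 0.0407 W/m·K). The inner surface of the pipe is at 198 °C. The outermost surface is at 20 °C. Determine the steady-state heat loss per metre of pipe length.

q′ ≈ 123 W/m

Radial resistances (cylindrical: R_cond = ln(r_o/r_i)/(2πkL), R_conv = 1/(h·2πrL)):
R_copper pipe wall = ln(67.3/65)/(2π×385×1) = 1.437×10^-5 K/W
R_mineral wool = ln(97.3/67.3)/(2π×0.0407×1) = 1.442 K/W
R_total = 1.442 K/W
Q = ΔT/R_total = 178/1.442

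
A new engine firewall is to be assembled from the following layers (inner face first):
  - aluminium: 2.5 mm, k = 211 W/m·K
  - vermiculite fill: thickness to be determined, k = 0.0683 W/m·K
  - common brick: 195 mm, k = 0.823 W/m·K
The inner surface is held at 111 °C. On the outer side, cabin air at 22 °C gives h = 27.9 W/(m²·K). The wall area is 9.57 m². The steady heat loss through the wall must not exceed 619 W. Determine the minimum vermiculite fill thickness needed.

L ≈ 75.3 mm

Thermal resistances in series:
R_aluminium = L/(kA) = 0.0025/(211×9.57) = 1.238×10^-6 K/W
R_common brick = L/(kA) = 0.195/(0.823×9.57) = 0.02476 K/W
R_outer film = 1/(h_o·A) = 1/(27.9×9.57) = 0.003745 K/W
Sum of the known resistances R_other = 0.0285 K/W
Required total resistance R_tot = ΔT/Q_allow = 89/619 = 0.1438 K/W
R_vermiculite fill = R_tot − R_other = 0.1153 K/W
L = R·k·A = 0.1153×0.0683×9.57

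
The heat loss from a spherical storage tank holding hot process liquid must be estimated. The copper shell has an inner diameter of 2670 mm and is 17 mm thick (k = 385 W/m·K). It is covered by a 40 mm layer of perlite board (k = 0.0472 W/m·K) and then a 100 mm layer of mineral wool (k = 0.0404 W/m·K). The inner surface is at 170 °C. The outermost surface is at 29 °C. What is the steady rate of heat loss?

Q ≈ 1080 W

Each spherical layer contributes R = (1/r_i − 1/r_o)/(4πk):
R_copper shell = (1/1.335 − 1/1.352)/(4π×385) = 1.947×10^-6 K/W
R_perlite board = (1/1.352 − 1/1.392)/(4π×0.0472) = 0.03583 K/W
R_mineral wool = (1/1.392 − 1/1.492)/(4π×0.0404) = 0.09484 K/W
R_total = 0.1307 K/W
Q = ΔT/R_total = 141/0.1307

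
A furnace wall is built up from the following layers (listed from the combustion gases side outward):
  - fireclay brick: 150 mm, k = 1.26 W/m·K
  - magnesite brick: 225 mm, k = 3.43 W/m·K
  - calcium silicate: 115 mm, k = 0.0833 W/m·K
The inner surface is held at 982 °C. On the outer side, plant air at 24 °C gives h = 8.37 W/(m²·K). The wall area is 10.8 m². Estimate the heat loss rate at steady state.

Q ≈ 6140 W

Using the resistance-network approach (series):
R_fireclay brick = L/(kA) = 0.15/(1.26×10.8) = 0.01102 K/W
R_magnesite brick = L/(kA) = 0.225/(3.43×10.8) = 0.006074 K/W
R_calcium silicate = L/(kA) = 0.115/(0.0833×10.8) = 0.1278 K/W
R_outer film = 1/(h_o·A) = 1/(8.37×10.8) = 0.01106 K/W
R_total = 0.156 K/W
Q = ΔT / R_total = 958 / 0.156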